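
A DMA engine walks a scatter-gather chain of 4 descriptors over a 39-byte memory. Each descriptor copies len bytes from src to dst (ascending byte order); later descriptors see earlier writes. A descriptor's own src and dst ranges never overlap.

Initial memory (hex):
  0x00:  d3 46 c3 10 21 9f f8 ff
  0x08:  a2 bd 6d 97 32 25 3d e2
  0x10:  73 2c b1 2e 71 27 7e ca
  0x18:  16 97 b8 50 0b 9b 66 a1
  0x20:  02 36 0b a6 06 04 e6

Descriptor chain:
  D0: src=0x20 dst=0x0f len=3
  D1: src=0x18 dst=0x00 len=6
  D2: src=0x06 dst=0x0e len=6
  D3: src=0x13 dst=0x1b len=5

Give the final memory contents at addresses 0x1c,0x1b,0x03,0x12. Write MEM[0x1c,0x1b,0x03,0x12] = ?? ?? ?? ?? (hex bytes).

[0] 0x20->0x0f len=3 : 02 36 0b
[1] 0x18->0x00 len=6 : 16 97 b8 50 0b 9b
[2] 0x06->0x0e len=6 : f8 ff a2 bd 6d 97
[3] 0x13->0x1b len=5 : 97 71 27 7e ca
query mem[0x1c]=0x71, mem[0x1b]=0x97, mem[0x03]=0x50, mem[0x12]=0x6d

MEM[0x1c,0x1b,0x03,0x12] = 71 97 50 6d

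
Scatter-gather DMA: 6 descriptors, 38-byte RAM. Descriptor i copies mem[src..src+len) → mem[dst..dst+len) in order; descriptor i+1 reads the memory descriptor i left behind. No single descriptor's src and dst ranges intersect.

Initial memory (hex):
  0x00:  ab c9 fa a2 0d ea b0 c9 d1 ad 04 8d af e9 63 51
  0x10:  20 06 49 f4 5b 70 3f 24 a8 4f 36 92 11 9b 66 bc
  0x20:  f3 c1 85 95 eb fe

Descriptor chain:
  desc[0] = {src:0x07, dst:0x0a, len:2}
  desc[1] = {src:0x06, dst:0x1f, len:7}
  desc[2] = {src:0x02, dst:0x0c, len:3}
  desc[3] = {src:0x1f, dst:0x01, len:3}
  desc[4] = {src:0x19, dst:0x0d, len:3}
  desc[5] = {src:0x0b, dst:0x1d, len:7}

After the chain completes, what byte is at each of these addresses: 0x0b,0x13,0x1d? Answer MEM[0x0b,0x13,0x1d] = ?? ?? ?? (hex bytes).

MEM[0x0b,0x13,0x1d] = d1 f4 d1

  after D0: wrote 2B at 0x0a = c9d1
  after D1: wrote 7B at 0x1f = b0c9d1adc9d1af
  after D2: wrote 3B at 0x0c = faa20d
  after D3: wrote 3B at 0x01 = b0c9d1
  after D4: wrote 3B at 0x0d = 4f3692
  after D5: wrote 7B at 0x1d = d1fa4f36922006
query mem[0x0b]=0xd1, mem[0x13]=0xf4, mem[0x1d]=0xd1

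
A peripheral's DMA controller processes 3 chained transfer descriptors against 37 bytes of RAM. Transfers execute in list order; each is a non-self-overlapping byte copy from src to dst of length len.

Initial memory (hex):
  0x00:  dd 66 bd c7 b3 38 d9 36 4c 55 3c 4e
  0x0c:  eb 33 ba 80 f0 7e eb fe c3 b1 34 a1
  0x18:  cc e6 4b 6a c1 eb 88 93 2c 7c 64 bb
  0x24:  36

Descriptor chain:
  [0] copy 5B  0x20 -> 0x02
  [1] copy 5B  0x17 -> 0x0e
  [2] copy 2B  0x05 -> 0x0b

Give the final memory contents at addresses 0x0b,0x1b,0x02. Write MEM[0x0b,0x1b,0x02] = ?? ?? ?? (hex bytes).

MEM[0x0b,0x1b,0x02] = bb 6a 2c

#0 dst[0x02+5] := {0x2c,0x7c,0x64,0xbb,0x36}
#1 dst[0x0e+5] := {0xa1,0xcc,0xe6,0x4b,0x6a}
#2 dst[0x0b+2] := {0xbb,0x36}
query mem[0x0b]=0xbb, mem[0x1b]=0x6a, mem[0x02]=0x2c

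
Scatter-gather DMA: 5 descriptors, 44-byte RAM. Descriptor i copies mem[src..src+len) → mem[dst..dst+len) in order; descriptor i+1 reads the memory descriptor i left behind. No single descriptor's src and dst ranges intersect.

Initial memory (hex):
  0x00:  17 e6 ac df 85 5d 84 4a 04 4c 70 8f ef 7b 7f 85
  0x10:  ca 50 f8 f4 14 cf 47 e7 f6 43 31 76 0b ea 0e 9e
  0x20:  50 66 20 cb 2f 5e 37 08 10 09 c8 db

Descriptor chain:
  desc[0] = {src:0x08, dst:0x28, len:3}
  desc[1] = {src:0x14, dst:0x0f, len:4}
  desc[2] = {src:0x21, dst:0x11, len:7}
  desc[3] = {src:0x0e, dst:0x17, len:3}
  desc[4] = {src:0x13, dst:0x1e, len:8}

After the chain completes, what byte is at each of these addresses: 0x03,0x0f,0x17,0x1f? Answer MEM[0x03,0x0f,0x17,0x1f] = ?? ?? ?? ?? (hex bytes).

D0: mem[0x28..0x2a] <- [04 4c 70]
D1: mem[0x0f..0x12] <- [14 cf 47 e7]
D2: mem[0x11..0x17] <- [66 20 cb 2f 5e 37 08]
D3: mem[0x17..0x19] <- [7f 14 cf]
D4: mem[0x1e..0x25] <- [cb 2f 5e 37 7f 14 cf 31]
query mem[0x03]=0xdf, mem[0x0f]=0x14, mem[0x17]=0x7f, mem[0x1f]=0x2f

MEM[0x03,0x0f,0x17,0x1f] = df 14 7f 2f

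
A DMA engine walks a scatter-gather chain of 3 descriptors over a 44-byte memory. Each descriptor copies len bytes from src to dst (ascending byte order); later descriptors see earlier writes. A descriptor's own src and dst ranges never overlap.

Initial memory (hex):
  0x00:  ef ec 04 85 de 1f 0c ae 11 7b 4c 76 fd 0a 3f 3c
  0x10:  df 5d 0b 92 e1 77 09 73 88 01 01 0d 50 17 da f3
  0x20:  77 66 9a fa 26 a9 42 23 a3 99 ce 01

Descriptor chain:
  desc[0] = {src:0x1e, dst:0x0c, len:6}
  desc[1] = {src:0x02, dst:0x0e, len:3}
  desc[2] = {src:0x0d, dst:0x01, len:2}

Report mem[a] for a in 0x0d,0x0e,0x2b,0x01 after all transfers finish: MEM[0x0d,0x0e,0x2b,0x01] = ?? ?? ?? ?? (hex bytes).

MEM[0x0d,0x0e,0x2b,0x01] = f3 04 01 f3

[0] 0x1e->0x0c len=6 : da f3 77 66 9a fa
[1] 0x02->0x0e len=3 : 04 85 de
[2] 0x0d->0x01 len=2 : f3 04
query mem[0x0d]=0xf3, mem[0x0e]=0x04, mem[0x2b]=0x01, mem[0x01]=0xf3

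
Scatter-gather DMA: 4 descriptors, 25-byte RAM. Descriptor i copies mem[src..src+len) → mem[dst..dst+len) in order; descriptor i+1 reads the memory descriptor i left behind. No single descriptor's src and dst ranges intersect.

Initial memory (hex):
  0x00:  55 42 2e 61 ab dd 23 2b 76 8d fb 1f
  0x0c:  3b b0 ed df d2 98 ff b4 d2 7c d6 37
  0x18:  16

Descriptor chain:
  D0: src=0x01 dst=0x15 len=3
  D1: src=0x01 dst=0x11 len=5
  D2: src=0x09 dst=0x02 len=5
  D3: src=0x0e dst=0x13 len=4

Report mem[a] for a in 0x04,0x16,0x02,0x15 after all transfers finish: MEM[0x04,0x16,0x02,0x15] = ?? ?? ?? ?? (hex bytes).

D0: mem[0x15..0x17] <- [42 2e 61]
D1: mem[0x11..0x15] <- [42 2e 61 ab dd]
D2: mem[0x02..0x06] <- [8d fb 1f 3b b0]
D3: mem[0x13..0x16] <- [ed df d2 42]
query mem[0x04]=0x1f, mem[0x16]=0x42, mem[0x02]=0x8d, mem[0x15]=0xd2

MEM[0x04,0x16,0x02,0x15] = 1f 42 8d d2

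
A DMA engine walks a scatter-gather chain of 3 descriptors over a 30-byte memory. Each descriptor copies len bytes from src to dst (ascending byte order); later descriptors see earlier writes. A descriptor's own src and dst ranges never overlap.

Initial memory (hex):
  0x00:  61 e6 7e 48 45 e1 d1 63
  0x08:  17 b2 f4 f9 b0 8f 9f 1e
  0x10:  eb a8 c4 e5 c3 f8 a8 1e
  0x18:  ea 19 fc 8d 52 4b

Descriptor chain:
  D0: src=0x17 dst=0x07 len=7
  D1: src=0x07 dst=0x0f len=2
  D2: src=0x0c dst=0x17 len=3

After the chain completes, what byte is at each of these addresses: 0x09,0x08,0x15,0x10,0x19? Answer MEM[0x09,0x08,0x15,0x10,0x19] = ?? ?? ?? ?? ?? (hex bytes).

[0] 0x17->0x07 len=7 : 1e ea 19 fc 8d 52 4b
[1] 0x07->0x0f len=2 : 1e ea
[2] 0x0c->0x17 len=3 : 52 4b 9f
query mem[0x09]=0x19, mem[0x08]=0xea, mem[0x15]=0xf8, mem[0x10]=0xea, mem[0x19]=0x9f

MEM[0x09,0x08,0x15,0x10,0x19] = 19 ea f8 ea 9f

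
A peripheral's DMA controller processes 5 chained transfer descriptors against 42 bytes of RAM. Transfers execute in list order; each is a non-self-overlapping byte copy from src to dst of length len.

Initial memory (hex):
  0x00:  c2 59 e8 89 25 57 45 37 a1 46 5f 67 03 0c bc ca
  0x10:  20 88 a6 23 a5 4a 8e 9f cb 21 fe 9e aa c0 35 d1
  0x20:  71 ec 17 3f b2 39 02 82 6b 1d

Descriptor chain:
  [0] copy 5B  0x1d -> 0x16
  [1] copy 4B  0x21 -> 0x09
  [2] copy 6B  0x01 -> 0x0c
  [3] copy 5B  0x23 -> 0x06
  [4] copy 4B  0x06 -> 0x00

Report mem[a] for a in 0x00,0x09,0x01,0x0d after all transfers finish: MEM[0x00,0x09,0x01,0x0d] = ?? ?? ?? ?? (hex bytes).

[0] 0x1d->0x16 len=5 : c0 35 d1 71 ec
[1] 0x21->0x09 len=4 : ec 17 3f b2
[2] 0x01->0x0c len=6 : 59 e8 89 25 57 45
[3] 0x23->0x06 len=5 : 3f b2 39 02 82
[4] 0x06->0x00 len=4 : 3f b2 39 02
query mem[0x00]=0x3f, mem[0x09]=0x02, mem[0x01]=0xb2, mem[0x0d]=0xe8

MEM[0x00,0x09,0x01,0x0d] = 3f 02 b2 e8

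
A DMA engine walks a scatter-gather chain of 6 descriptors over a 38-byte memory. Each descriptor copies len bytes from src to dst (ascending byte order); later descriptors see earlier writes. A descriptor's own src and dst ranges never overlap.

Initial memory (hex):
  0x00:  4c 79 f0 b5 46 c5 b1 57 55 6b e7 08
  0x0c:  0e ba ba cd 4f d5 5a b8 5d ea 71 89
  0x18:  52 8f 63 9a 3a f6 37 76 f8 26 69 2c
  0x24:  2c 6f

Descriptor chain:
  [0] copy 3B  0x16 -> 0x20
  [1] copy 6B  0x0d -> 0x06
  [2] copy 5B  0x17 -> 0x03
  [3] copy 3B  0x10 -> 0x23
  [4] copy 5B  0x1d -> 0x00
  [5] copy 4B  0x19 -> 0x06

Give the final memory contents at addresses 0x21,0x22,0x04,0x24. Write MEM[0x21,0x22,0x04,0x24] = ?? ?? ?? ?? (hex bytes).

MEM[0x21,0x22,0x04,0x24] = 89 52 89 d5

  after D0: wrote 3B at 0x20 = 718952
  after D1: wrote 6B at 0x06 = babacd4fd55a
  after D2: wrote 5B at 0x03 = 89528f639a
  after D3: wrote 3B at 0x23 = 4fd55a
  after D4: wrote 5B at 0x00 = f637767189
  after D5: wrote 4B at 0x06 = 8f639a3a
query mem[0x21]=0x89, mem[0x22]=0x52, mem[0x04]=0x89, mem[0x24]=0xd5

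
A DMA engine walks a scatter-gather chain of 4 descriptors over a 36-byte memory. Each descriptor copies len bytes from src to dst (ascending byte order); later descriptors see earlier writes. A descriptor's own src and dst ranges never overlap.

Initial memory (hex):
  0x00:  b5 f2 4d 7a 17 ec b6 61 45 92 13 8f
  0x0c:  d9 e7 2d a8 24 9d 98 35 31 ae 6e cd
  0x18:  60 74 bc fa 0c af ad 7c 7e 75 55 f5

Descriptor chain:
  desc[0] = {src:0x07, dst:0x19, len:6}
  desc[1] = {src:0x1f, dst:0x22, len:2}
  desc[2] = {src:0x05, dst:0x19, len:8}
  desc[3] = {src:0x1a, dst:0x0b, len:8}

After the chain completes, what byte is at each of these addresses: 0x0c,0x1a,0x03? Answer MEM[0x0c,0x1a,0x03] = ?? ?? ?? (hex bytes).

MEM[0x0c,0x1a,0x03] = 61 b6 7a

D0: mem[0x19..0x1e] <- [61 45 92 13 8f d9]
D1: mem[0x22..0x23] <- [7c 7e]
D2: mem[0x19..0x20] <- [ec b6 61 45 92 13 8f d9]
D3: mem[0x0b..0x12] <- [b6 61 45 92 13 8f d9 75]
query mem[0x0c]=0x61, mem[0x1a]=0xb6, mem[0x03]=0x7a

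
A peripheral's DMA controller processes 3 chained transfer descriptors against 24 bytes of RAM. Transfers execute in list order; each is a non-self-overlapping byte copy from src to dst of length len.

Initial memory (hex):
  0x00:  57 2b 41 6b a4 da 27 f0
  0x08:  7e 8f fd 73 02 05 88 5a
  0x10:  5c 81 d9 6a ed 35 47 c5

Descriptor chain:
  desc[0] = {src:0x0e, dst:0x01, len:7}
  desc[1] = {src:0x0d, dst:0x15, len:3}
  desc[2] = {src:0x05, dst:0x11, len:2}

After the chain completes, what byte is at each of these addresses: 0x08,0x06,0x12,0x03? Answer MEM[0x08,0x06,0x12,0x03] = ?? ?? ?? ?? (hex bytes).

#0 dst[0x01+7] := {0x88,0x5a,0x5c,0x81,0xd9,0x6a,0xed}
#1 dst[0x15+3] := {0x05,0x88,0x5a}
#2 dst[0x11+2] := {0xd9,0x6a}
query mem[0x08]=0x7e, mem[0x06]=0x6a, mem[0x12]=0x6a, mem[0x03]=0x5c

MEM[0x08,0x06,0x12,0x03] = 7e 6a 6a 5c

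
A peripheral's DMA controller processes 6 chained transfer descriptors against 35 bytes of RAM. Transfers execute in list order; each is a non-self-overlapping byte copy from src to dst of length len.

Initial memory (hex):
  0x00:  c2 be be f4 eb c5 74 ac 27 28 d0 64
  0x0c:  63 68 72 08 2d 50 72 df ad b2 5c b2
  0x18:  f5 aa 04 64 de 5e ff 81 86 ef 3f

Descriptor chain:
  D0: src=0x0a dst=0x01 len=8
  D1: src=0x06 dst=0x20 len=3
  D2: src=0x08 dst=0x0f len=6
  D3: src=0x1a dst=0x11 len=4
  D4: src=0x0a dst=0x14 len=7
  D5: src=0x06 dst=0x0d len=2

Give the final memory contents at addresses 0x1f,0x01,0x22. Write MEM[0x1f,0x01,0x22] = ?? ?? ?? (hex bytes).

D0: mem[0x01..0x08] <- [d0 64 63 68 72 08 2d 50]
D1: mem[0x20..0x22] <- [08 2d 50]
D2: mem[0x0f..0x14] <- [50 28 d0 64 63 68]
D3: mem[0x11..0x14] <- [04 64 de 5e]
D4: mem[0x14..0x1a] <- [d0 64 63 68 72 50 28]
D5: mem[0x0d..0x0e] <- [08 2d]
query mem[0x1f]=0x81, mem[0x01]=0xd0, mem[0x22]=0x50

MEM[0x1f,0x01,0x22] = 81 d0 50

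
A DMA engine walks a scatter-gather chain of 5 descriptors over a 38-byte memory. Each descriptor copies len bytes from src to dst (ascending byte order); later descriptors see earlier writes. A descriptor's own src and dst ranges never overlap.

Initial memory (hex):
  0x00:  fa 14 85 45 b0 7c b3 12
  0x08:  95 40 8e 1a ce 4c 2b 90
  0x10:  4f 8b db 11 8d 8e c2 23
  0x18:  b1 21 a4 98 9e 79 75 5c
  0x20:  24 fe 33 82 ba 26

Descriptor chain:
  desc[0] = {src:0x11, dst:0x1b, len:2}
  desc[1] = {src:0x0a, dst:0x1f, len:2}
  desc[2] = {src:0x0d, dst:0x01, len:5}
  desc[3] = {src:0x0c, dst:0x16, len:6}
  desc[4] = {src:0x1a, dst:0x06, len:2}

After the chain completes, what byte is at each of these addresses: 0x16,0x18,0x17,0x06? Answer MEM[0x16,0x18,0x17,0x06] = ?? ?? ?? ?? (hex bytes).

MEM[0x16,0x18,0x17,0x06] = ce 2b 4c 4f

[0] 0x11->0x1b len=2 : 8b db
[1] 0x0a->0x1f len=2 : 8e 1a
[2] 0x0d->0x01 len=5 : 4c 2b 90 4f 8b
[3] 0x0c->0x16 len=6 : ce 4c 2b 90 4f 8b
[4] 0x1a->0x06 len=2 : 4f 8b
query mem[0x16]=0xce, mem[0x18]=0x2b, mem[0x17]=0x4c, mem[0x06]=0x4f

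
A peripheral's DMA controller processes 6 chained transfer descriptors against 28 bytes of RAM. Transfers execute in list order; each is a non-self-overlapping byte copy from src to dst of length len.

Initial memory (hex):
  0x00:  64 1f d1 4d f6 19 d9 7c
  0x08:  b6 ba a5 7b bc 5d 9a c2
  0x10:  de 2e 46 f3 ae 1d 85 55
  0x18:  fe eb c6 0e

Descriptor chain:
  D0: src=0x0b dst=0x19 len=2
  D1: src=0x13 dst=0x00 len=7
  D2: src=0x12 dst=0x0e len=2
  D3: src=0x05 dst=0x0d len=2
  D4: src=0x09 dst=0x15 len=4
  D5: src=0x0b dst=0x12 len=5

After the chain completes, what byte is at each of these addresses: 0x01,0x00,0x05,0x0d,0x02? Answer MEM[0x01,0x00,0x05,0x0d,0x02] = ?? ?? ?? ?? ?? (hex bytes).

MEM[0x01,0x00,0x05,0x0d,0x02] = ae f3 fe fe 1d

[0] 0x0b->0x19 len=2 : 7b bc
[1] 0x13->0x00 len=7 : f3 ae 1d 85 55 fe 7b
[2] 0x12->0x0e len=2 : 46 f3
[3] 0x05->0x0d len=2 : fe 7b
[4] 0x09->0x15 len=4 : ba a5 7b bc
[5] 0x0b->0x12 len=5 : 7b bc fe 7b f3
query mem[0x01]=0xae, mem[0x00]=0xf3, mem[0x05]=0xfe, mem[0x0d]=0xfe, mem[0x02]=0x1d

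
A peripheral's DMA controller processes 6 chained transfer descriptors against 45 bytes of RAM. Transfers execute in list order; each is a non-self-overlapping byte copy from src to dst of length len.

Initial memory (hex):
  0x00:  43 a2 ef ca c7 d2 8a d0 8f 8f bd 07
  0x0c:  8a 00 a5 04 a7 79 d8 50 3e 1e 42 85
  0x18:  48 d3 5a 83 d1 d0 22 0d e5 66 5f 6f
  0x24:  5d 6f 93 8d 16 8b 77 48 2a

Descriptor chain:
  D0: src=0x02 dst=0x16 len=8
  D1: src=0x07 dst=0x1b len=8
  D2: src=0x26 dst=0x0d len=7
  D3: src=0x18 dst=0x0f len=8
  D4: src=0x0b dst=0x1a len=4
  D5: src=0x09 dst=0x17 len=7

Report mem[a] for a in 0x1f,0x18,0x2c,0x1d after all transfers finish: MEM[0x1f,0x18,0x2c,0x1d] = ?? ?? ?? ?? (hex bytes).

D0: mem[0x16..0x1d] <- [ef ca c7 d2 8a d0 8f 8f]
D1: mem[0x1b..0x22] <- [d0 8f 8f bd 07 8a 00 a5]
D2: mem[0x0d..0x13] <- [93 8d 16 8b 77 48 2a]
D3: mem[0x0f..0x16] <- [c7 d2 8a d0 8f 8f bd 07]
D4: mem[0x1a..0x1d] <- [07 8a 93 8d]
D5: mem[0x17..0x1d] <- [8f bd 07 8a 93 8d c7]
query mem[0x1f]=0x07, mem[0x18]=0xbd, mem[0x2c]=0x2a, mem[0x1d]=0xc7

MEM[0x1f,0x18,0x2c,0x1d] = 07 bd 2a c7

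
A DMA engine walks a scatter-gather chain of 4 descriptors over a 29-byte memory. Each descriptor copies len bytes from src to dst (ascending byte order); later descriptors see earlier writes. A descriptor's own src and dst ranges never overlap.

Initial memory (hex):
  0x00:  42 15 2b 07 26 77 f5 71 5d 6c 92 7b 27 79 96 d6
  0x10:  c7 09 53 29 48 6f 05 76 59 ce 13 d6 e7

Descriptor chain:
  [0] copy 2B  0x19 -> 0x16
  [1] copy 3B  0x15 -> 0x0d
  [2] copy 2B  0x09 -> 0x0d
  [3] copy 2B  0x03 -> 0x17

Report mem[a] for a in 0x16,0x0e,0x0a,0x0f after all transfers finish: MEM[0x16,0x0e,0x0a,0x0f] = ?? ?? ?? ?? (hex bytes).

  after D0: wrote 2B at 0x16 = ce13
  after D1: wrote 3B at 0x0d = 6fce13
  after D2: wrote 2B at 0x0d = 6c92
  after D3: wrote 2B at 0x17 = 0726
query mem[0x16]=0xce, mem[0x0e]=0x92, mem[0x0a]=0x92, mem[0x0f]=0x13

MEM[0x16,0x0e,0x0a,0x0f] = ce 92 92 13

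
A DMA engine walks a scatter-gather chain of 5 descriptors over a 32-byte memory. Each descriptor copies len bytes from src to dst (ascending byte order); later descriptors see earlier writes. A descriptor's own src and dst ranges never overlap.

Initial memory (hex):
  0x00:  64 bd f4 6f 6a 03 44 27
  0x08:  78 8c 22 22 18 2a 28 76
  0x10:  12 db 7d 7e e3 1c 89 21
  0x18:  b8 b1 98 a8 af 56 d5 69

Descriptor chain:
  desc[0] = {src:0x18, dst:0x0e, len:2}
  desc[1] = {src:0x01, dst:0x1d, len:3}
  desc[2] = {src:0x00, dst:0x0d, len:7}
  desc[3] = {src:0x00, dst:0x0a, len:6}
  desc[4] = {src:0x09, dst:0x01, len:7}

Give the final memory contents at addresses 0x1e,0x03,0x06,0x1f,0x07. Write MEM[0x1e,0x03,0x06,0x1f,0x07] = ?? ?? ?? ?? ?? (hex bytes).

MEM[0x1e,0x03,0x06,0x1f,0x07] = f4 bd 6a 6f 03

D0: mem[0x0e..0x0f] <- [b8 b1]
D1: mem[0x1d..0x1f] <- [bd f4 6f]
D2: mem[0x0d..0x13] <- [64 bd f4 6f 6a 03 44]
D3: mem[0x0a..0x0f] <- [64 bd f4 6f 6a 03]
D4: mem[0x01..0x07] <- [8c 64 bd f4 6f 6a 03]
query mem[0x1e]=0xf4, mem[0x03]=0xbd, mem[0x06]=0x6a, mem[0x1f]=0x6f, mem[0x07]=0x03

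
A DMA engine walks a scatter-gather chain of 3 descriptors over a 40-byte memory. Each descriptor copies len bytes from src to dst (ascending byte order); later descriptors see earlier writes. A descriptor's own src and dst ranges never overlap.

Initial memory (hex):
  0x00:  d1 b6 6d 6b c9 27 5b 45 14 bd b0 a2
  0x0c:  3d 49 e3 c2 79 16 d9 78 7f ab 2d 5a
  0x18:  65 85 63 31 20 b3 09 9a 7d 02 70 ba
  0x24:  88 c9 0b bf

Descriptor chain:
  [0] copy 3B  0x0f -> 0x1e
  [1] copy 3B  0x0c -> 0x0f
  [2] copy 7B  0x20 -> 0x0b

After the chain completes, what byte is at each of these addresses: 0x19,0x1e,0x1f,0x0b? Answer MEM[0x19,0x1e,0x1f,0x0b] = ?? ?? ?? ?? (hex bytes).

[0] 0x0f->0x1e len=3 : c2 79 16
[1] 0x0c->0x0f len=3 : 3d 49 e3
[2] 0x20->0x0b len=7 : 16 02 70 ba 88 c9 0b
query mem[0x19]=0x85, mem[0x1e]=0xc2, mem[0x1f]=0x79, mem[0x0b]=0x16

MEM[0x19,0x1e,0x1f,0x0b] = 85 c2 79 16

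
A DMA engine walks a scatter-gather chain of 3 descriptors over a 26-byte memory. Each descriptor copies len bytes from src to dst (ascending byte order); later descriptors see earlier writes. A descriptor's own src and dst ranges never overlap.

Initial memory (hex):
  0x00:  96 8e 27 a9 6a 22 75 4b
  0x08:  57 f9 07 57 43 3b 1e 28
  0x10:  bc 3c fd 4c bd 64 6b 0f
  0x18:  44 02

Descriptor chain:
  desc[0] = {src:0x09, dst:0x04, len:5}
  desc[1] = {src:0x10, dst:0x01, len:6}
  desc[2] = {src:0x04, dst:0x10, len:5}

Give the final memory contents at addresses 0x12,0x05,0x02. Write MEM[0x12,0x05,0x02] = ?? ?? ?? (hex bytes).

  after D0: wrote 5B at 0x04 = f90757433b
  after D1: wrote 6B at 0x01 = bc3cfd4cbd64
  after D2: wrote 5B at 0x10 = 4cbd64433b
query mem[0x12]=0x64, mem[0x05]=0xbd, mem[0x02]=0x3c

MEM[0x12,0x05,0x02] = 64 bd 3c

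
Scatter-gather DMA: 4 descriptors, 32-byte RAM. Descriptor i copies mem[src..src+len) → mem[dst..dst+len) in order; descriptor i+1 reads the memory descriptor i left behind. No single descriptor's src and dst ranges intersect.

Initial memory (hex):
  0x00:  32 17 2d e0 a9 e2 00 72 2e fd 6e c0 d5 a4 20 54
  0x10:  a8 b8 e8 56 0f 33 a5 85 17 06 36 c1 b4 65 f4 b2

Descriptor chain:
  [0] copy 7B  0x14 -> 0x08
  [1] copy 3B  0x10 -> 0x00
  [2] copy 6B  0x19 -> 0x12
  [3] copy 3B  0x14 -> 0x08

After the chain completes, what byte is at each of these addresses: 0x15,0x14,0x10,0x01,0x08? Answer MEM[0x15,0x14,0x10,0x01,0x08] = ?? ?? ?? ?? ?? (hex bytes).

MEM[0x15,0x14,0x10,0x01,0x08] = b4 c1 a8 b8 c1

[0] 0x14->0x08 len=7 : 0f 33 a5 85 17 06 36
[1] 0x10->0x00 len=3 : a8 b8 e8
[2] 0x19->0x12 len=6 : 06 36 c1 b4 65 f4
[3] 0x14->0x08 len=3 : c1 b4 65
query mem[0x15]=0xb4, mem[0x14]=0xc1, mem[0x10]=0xa8, mem[0x01]=0xb8, mem[0x08]=0xc1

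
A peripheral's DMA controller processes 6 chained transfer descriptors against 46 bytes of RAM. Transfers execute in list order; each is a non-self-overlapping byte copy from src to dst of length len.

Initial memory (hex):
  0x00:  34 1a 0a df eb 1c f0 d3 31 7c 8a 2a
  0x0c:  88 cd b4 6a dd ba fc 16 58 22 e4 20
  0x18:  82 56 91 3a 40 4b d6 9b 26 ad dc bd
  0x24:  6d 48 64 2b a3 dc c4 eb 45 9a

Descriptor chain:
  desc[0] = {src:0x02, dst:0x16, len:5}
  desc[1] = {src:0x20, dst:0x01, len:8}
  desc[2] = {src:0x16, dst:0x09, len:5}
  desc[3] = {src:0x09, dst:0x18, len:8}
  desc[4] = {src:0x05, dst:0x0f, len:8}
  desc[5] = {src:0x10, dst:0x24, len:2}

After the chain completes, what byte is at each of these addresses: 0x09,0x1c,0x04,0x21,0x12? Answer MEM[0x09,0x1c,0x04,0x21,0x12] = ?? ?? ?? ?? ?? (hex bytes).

MEM[0x09,0x1c,0x04,0x21,0x12] = 0a f0 bd ad 2b

D0: mem[0x16..0x1a] <- [0a df eb 1c f0]
D1: mem[0x01..0x08] <- [26 ad dc bd 6d 48 64 2b]
D2: mem[0x09..0x0d] <- [0a df eb 1c f0]
D3: mem[0x18..0x1f] <- [0a df eb 1c f0 b4 6a dd]
D4: mem[0x0f..0x16] <- [6d 48 64 2b 0a df eb 1c]
D5: mem[0x24..0x25] <- [48 64]
query mem[0x09]=0x0a, mem[0x1c]=0xf0, mem[0x04]=0xbd, mem[0x21]=0xad, mem[0x12]=0x2b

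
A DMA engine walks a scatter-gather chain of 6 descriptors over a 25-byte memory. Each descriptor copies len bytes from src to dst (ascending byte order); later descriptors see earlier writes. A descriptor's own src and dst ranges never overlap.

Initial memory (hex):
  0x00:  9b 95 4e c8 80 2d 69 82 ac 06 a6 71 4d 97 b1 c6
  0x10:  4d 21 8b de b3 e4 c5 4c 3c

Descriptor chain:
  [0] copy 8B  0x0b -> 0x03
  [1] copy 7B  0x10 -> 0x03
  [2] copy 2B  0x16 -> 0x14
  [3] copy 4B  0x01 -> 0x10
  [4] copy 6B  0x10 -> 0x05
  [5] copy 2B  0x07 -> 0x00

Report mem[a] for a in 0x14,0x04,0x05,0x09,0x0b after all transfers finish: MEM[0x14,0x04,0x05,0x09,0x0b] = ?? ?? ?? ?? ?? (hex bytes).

#0 dst[0x03+8] := {0x71,0x4d,0x97,0xb1,0xc6,0x4d,0x21,0x8b}
#1 dst[0x03+7] := {0x4d,0x21,0x8b,0xde,0xb3,0xe4,0xc5}
#2 dst[0x14+2] := {0xc5,0x4c}
#3 dst[0x10+4] := {0x95,0x4e,0x4d,0x21}
#4 dst[0x05+6] := {0x95,0x4e,0x4d,0x21,0xc5,0x4c}
#5 dst[0x00+2] := {0x4d,0x21}
query mem[0x14]=0xc5, mem[0x04]=0x21, mem[0x05]=0x95, mem[0x09]=0xc5, mem[0x0b]=0x71

MEM[0x14,0x04,0x05,0x09,0x0b] = c5 21 95 c5 71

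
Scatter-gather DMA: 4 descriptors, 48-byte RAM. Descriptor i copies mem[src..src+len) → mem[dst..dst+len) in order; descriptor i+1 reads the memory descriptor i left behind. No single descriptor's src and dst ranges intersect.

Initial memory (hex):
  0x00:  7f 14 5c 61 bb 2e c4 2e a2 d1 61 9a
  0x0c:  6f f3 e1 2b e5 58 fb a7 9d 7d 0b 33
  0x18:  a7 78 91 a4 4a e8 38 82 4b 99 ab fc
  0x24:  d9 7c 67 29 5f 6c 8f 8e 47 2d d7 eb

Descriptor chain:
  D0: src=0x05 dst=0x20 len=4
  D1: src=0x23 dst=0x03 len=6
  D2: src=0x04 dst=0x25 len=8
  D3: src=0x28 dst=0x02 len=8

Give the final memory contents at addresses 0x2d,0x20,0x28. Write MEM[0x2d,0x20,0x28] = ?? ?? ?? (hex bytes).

  after D0: wrote 4B at 0x20 = 2ec42ea2
  after D1: wrote 6B at 0x03 = a2d97c67295f
  after D2: wrote 8B at 0x25 = d97c67295fd1619a
  after D3: wrote 8B at 0x02 = 295fd1619a2dd7eb
query mem[0x2d]=0x2d, mem[0x20]=0x2e, mem[0x28]=0x29

MEM[0x2d,0x20,0x28] = 2d 2e 29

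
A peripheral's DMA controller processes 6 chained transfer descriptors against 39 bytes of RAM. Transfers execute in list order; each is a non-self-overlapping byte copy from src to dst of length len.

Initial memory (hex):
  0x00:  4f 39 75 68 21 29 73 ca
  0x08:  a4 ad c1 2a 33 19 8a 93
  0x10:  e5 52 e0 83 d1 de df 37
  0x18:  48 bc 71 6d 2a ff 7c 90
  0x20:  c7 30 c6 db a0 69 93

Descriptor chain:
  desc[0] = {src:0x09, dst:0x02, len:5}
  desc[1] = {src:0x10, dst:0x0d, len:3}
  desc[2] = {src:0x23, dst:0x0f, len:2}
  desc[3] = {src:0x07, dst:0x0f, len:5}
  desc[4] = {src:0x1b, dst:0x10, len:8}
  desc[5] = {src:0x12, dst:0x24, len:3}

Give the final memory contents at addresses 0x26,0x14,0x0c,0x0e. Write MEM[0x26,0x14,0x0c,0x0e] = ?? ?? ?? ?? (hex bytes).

[0] 0x09->0x02 len=5 : ad c1 2a 33 19
[1] 0x10->0x0d len=3 : e5 52 e0
[2] 0x23->0x0f len=2 : db a0
[3] 0x07->0x0f len=5 : ca a4 ad c1 2a
[4] 0x1b->0x10 len=8 : 6d 2a ff 7c 90 c7 30 c6
[5] 0x12->0x24 len=3 : ff 7c 90
query mem[0x26]=0x90, mem[0x14]=0x90, mem[0x0c]=0x33, mem[0x0e]=0x52

MEM[0x26,0x14,0x0c,0x0e] = 90 90 33 52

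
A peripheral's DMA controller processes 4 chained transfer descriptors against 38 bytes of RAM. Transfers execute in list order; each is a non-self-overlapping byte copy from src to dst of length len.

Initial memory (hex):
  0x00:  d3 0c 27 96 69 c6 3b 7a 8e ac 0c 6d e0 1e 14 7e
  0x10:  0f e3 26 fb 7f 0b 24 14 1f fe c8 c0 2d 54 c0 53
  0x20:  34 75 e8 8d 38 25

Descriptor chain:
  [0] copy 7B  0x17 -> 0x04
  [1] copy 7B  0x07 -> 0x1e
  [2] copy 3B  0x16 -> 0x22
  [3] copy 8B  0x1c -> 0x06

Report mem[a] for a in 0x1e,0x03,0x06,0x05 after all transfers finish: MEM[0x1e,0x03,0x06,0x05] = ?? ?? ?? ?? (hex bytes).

MEM[0x1e,0x03,0x06,0x05] = c8 96 2d 1f

#0 dst[0x04+7] := {0x14,0x1f,0xfe,0xc8,0xc0,0x2d,0x54}
#1 dst[0x1e+7] := {0xc8,0xc0,0x2d,0x54,0x6d,0xe0,0x1e}
#2 dst[0x22+3] := {0x24,0x14,0x1f}
#3 dst[0x06+8] := {0x2d,0x54,0xc8,0xc0,0x2d,0x54,0x24,0x14}
query mem[0x1e]=0xc8, mem[0x03]=0x96, mem[0x06]=0x2d, mem[0x05]=0x1f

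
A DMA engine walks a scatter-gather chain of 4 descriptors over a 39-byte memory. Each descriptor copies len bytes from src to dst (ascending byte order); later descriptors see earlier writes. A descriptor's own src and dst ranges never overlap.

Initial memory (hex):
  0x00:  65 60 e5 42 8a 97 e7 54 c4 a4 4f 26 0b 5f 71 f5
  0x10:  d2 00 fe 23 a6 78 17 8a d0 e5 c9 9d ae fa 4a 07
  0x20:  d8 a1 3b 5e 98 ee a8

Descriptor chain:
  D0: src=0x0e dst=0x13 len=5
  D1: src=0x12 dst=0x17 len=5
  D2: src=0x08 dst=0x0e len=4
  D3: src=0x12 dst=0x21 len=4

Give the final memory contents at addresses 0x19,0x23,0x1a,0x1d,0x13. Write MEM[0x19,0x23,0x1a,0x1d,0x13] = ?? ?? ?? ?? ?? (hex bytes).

D0: mem[0x13..0x17] <- [71 f5 d2 00 fe]
D1: mem[0x17..0x1b] <- [fe 71 f5 d2 00]
D2: mem[0x0e..0x11] <- [c4 a4 4f 26]
D3: mem[0x21..0x24] <- [fe 71 f5 d2]
query mem[0x19]=0xf5, mem[0x23]=0xf5, mem[0x1a]=0xd2, mem[0x1d]=0xfa, mem[0x13]=0x71

MEM[0x19,0x23,0x1a,0x1d,0x13] = f5 f5 d2 fa 71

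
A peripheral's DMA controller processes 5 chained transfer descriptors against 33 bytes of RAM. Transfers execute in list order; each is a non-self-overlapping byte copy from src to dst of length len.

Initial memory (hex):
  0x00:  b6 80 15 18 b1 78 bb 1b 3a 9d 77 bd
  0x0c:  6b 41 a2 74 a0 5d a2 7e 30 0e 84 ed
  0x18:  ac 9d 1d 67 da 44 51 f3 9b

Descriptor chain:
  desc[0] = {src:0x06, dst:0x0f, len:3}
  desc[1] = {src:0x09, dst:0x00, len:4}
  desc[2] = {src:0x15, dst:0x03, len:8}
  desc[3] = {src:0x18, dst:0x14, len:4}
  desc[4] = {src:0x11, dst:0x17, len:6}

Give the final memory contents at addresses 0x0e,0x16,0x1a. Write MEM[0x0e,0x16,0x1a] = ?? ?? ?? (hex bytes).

MEM[0x0e,0x16,0x1a] = a2 1d ac

[0] 0x06->0x0f len=3 : bb 1b 3a
[1] 0x09->0x00 len=4 : 9d 77 bd 6b
[2] 0x15->0x03 len=8 : 0e 84 ed ac 9d 1d 67 da
[3] 0x18->0x14 len=4 : ac 9d 1d 67
[4] 0x11->0x17 len=6 : 3a a2 7e ac 9d 1d
query mem[0x0e]=0xa2, mem[0x16]=0x1d, mem[0x1a]=0xac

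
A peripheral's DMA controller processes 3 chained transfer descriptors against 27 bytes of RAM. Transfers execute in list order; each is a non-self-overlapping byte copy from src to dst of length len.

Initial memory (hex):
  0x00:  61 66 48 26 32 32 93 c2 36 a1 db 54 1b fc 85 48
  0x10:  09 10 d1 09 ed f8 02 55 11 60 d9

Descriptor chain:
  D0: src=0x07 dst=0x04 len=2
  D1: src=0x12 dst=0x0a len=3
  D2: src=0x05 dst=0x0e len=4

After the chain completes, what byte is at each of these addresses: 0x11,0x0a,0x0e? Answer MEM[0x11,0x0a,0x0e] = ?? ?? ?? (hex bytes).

#0 dst[0x04+2] := {0xc2,0x36}
#1 dst[0x0a+3] := {0xd1,0x09,0xed}
#2 dst[0x0e+4] := {0x36,0x93,0xc2,0x36}
query mem[0x11]=0x36, mem[0x0a]=0xd1, mem[0x0e]=0x36

MEM[0x11,0x0a,0x0e] = 36 d1 36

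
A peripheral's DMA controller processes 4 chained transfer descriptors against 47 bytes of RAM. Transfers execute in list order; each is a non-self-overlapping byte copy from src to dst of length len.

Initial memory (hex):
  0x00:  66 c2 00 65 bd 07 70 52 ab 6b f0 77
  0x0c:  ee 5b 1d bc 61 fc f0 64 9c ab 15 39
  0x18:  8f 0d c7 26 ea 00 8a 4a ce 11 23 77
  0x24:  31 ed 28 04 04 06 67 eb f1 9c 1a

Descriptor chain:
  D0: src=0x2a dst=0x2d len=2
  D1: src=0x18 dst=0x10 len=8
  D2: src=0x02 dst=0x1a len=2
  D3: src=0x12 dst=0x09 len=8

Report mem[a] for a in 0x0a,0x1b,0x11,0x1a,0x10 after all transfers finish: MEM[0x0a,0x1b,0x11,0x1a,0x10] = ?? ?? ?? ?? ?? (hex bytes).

MEM[0x0a,0x1b,0x11,0x1a,0x10] = 26 65 0d 00 0d

#0 dst[0x2d+2] := {0x67,0xeb}
#1 dst[0x10+8] := {0x8f,0x0d,0xc7,0x26,0xea,0x00,0x8a,0x4a}
#2 dst[0x1a+2] := {0x00,0x65}
#3 dst[0x09+8] := {0xc7,0x26,0xea,0x00,0x8a,0x4a,0x8f,0x0d}
query mem[0x0a]=0x26, mem[0x1b]=0x65, mem[0x11]=0x0d, mem[0x1a]=0x00, mem[0x10]=0x0d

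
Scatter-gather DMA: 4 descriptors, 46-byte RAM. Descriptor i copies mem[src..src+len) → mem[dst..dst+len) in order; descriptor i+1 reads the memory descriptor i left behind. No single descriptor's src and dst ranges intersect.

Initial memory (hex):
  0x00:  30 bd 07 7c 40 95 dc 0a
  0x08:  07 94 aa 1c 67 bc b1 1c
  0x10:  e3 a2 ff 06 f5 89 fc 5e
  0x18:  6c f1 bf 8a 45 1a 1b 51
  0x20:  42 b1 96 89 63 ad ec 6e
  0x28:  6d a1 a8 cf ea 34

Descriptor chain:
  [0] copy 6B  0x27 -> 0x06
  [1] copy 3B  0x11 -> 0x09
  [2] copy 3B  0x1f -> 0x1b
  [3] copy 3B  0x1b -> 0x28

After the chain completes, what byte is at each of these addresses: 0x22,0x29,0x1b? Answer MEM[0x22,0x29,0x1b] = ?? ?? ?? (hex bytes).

MEM[0x22,0x29,0x1b] = 96 42 51

[0] 0x27->0x06 len=6 : 6e 6d a1 a8 cf ea
[1] 0x11->0x09 len=3 : a2 ff 06
[2] 0x1f->0x1b len=3 : 51 42 b1
[3] 0x1b->0x28 len=3 : 51 42 b1
query mem[0x22]=0x96, mem[0x29]=0x42, mem[0x1b]=0x51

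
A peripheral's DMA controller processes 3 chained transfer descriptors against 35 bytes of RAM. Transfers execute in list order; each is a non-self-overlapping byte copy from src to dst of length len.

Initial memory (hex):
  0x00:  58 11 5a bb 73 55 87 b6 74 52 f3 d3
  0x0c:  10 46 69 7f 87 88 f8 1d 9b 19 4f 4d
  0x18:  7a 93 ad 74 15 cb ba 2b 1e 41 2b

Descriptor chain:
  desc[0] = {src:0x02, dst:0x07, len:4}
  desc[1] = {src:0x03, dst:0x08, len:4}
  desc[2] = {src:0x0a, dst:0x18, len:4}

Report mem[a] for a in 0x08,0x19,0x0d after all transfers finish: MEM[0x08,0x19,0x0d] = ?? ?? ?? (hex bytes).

D0: mem[0x07..0x0a] <- [5a bb 73 55]
D1: mem[0x08..0x0b] <- [bb 73 55 87]
D2: mem[0x18..0x1b] <- [55 87 10 46]
query mem[0x08]=0xbb, mem[0x19]=0x87, mem[0x0d]=0x46

MEM[0x08,0x19,0x0d] = bb 87 46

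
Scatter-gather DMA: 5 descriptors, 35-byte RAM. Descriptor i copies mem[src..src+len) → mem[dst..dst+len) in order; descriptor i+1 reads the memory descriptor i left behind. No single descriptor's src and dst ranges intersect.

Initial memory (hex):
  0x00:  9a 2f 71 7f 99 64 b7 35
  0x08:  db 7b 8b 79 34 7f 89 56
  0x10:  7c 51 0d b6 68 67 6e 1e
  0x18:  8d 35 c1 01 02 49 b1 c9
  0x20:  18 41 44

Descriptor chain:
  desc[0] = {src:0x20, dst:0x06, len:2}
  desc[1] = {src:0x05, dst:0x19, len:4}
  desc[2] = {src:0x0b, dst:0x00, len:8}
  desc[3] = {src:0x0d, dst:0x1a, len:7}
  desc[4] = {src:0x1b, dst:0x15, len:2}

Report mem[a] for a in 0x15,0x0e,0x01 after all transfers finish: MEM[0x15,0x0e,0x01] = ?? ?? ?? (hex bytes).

  after D0: wrote 2B at 0x06 = 1841
  after D1: wrote 4B at 0x19 = 641841db
  after D2: wrote 8B at 0x00 = 79347f89567c510d
  after D3: wrote 7B at 0x1a = 7f89567c510db6
  after D4: wrote 2B at 0x15 = 8956
query mem[0x15]=0x89, mem[0x0e]=0x89, mem[0x01]=0x34

MEM[0x15,0x0e,0x01] = 89 89 34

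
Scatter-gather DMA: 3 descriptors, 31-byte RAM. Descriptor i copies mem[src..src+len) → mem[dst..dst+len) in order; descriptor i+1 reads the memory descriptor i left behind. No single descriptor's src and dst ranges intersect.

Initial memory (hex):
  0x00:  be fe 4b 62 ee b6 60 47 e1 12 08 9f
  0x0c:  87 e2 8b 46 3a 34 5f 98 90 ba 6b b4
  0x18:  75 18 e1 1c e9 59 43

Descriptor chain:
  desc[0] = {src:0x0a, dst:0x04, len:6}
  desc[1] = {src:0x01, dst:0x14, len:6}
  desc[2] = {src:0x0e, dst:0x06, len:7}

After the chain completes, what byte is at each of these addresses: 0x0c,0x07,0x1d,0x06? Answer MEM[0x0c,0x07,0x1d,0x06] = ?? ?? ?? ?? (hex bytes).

MEM[0x0c,0x07,0x1d,0x06] = fe 46 59 8b

[0] 0x0a->0x04 len=6 : 08 9f 87 e2 8b 46
[1] 0x01->0x14 len=6 : fe 4b 62 08 9f 87
[2] 0x0e->0x06 len=7 : 8b 46 3a 34 5f 98 fe
query mem[0x0c]=0xfe, mem[0x07]=0x46, mem[0x1d]=0x59, mem[0x06]=0x8b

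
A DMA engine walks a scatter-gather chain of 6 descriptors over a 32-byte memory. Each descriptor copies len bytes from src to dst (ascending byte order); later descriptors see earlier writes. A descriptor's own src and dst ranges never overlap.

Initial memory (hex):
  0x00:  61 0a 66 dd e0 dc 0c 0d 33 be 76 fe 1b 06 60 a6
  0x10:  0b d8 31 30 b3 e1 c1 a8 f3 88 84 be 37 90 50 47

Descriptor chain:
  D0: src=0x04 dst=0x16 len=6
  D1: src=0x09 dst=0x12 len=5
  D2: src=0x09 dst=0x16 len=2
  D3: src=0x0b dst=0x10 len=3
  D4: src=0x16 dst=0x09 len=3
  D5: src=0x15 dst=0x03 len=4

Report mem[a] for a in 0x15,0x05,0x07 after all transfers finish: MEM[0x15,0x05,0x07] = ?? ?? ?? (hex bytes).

MEM[0x15,0x05,0x07] = 1b 76 0d

#0 dst[0x16+6] := {0xe0,0xdc,0x0c,0x0d,0x33,0xbe}
#1 dst[0x12+5] := {0xbe,0x76,0xfe,0x1b,0x06}
#2 dst[0x16+2] := {0xbe,0x76}
#3 dst[0x10+3] := {0xfe,0x1b,0x06}
#4 dst[0x09+3] := {0xbe,0x76,0x0c}
#5 dst[0x03+4] := {0x1b,0xbe,0x76,0x0c}
query mem[0x15]=0x1b, mem[0x05]=0x76, mem[0x07]=0x0d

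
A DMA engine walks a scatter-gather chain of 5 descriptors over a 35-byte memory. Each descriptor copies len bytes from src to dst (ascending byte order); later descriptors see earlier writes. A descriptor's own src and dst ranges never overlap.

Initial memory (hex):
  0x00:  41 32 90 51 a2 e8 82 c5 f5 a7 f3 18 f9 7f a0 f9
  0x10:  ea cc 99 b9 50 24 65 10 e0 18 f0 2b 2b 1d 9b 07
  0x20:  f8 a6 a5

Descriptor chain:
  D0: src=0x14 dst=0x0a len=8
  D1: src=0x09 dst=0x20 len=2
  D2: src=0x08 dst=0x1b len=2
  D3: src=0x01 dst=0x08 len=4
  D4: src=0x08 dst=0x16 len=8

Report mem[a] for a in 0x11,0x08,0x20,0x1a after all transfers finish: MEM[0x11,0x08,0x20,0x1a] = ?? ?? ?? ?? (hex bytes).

D0: mem[0x0a..0x11] <- [50 24 65 10 e0 18 f0 2b]
D1: mem[0x20..0x21] <- [a7 50]
D2: mem[0x1b..0x1c] <- [f5 a7]
D3: mem[0x08..0x0b] <- [32 90 51 a2]
D4: mem[0x16..0x1d] <- [32 90 51 a2 65 10 e0 18]
query mem[0x11]=0x2b, mem[0x08]=0x32, mem[0x20]=0xa7, mem[0x1a]=0x65

MEM[0x11,0x08,0x20,0x1a] = 2b 32 a7 65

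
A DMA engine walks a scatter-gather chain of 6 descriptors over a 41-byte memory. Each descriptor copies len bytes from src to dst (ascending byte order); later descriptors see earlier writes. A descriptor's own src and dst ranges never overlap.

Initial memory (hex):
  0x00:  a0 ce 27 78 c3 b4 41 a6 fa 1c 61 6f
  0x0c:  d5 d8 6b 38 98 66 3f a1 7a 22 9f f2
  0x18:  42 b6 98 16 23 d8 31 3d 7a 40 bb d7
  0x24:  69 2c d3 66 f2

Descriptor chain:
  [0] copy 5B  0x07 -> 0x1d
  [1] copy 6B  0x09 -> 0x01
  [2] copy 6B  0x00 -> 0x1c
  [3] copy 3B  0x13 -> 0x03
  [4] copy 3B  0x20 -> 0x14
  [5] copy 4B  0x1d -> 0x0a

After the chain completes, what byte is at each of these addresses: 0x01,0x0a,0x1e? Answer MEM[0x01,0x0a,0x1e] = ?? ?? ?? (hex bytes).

MEM[0x01,0x0a,0x1e] = 1c 1c 61

  after D0: wrote 5B at 0x1d = a6fa1c616f
  after D1: wrote 6B at 0x01 = 1c616fd5d86b
  after D2: wrote 6B at 0x1c = a01c616fd5d8
  after D3: wrote 3B at 0x03 = a17a22
  after D4: wrote 3B at 0x14 = d5d8bb
  after D5: wrote 4B at 0x0a = 1c616fd5
query mem[0x01]=0x1c, mem[0x0a]=0x1c, mem[0x1e]=0x61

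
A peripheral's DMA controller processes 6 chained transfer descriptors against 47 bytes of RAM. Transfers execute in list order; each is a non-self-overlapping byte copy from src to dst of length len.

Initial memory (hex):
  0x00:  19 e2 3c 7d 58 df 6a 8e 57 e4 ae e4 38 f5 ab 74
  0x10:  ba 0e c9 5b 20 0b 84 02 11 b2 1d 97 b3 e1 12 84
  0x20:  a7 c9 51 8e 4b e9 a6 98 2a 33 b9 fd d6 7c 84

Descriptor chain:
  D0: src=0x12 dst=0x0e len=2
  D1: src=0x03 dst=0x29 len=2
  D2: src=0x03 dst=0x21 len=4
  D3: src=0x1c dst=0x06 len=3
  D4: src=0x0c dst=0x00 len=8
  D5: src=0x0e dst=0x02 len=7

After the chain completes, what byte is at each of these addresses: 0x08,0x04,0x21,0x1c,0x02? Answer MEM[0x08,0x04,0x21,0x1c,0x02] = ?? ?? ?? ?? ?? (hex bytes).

MEM[0x08,0x04,0x21,0x1c,0x02] = 20 ba 7d b3 c9

[0] 0x12->0x0e len=2 : c9 5b
[1] 0x03->0x29 len=2 : 7d 58
[2] 0x03->0x21 len=4 : 7d 58 df 6a
[3] 0x1c->0x06 len=3 : b3 e1 12
[4] 0x0c->0x00 len=8 : 38 f5 c9 5b ba 0e c9 5b
[5] 0x0e->0x02 len=7 : c9 5b ba 0e c9 5b 20
query mem[0x08]=0x20, mem[0x04]=0xba, mem[0x21]=0x7d, mem[0x1c]=0xb3, mem[0x02]=0xc9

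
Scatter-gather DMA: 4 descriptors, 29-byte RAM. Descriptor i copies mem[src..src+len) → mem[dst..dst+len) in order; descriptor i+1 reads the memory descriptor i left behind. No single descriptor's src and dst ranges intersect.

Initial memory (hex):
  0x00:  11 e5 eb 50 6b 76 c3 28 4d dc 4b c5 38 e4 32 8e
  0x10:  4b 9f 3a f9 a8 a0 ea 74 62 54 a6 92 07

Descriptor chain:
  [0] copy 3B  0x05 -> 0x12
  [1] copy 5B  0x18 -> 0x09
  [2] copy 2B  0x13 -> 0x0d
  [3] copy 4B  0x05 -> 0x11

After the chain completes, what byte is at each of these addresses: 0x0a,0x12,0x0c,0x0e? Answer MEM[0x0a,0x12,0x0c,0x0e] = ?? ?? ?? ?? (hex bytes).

  after D0: wrote 3B at 0x12 = 76c328
  after D1: wrote 5B at 0x09 = 6254a69207
  after D2: wrote 2B at 0x0d = c328
  after D3: wrote 4B at 0x11 = 76c3284d
query mem[0x0a]=0x54, mem[0x12]=0xc3, mem[0x0c]=0x92, mem[0x0e]=0x28

MEM[0x0a,0x12,0x0c,0x0e] = 54 c3 92 28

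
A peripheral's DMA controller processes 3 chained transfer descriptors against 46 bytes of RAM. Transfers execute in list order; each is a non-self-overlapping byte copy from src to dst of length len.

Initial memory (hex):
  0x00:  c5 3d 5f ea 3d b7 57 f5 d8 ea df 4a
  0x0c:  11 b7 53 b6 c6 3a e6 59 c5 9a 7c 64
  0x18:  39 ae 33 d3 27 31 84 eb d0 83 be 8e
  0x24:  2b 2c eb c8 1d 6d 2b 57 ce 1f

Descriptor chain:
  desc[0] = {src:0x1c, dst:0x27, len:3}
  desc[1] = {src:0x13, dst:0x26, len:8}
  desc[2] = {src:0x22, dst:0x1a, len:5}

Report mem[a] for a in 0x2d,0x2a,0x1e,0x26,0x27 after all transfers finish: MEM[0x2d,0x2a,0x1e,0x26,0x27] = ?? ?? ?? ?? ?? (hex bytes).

MEM[0x2d,0x2a,0x1e,0x26,0x27] = 33 64 59 59 c5

  after D0: wrote 3B at 0x27 = 273184
  after D1: wrote 8B at 0x26 = 59c59a7c6439ae33
  after D2: wrote 5B at 0x1a = be8e2b2c59
query mem[0x2d]=0x33, mem[0x2a]=0x64, mem[0x1e]=0x59, mem[0x26]=0x59, mem[0x27]=0xc5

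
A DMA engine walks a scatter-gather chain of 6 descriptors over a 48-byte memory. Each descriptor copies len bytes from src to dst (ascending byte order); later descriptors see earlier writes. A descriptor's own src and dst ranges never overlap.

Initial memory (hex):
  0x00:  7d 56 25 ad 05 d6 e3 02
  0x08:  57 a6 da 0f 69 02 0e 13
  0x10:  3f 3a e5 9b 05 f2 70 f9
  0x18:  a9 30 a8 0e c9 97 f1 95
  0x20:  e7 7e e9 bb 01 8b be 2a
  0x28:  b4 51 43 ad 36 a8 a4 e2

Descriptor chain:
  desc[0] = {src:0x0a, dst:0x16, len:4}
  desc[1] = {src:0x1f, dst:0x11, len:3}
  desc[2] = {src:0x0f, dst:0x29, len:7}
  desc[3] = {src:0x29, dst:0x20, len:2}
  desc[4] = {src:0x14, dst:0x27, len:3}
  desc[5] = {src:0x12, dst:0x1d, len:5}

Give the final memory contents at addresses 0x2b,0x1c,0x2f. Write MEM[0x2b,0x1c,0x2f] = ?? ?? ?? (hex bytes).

  after D0: wrote 4B at 0x16 = da0f6902
  after D1: wrote 3B at 0x11 = 95e77e
  after D2: wrote 7B at 0x29 = 133f95e77e05f2
  after D3: wrote 2B at 0x20 = 133f
  after D4: wrote 3B at 0x27 = 05f2da
  after D5: wrote 5B at 0x1d = e77e05f2da
query mem[0x2b]=0x95, mem[0x1c]=0xc9, mem[0x2f]=0xf2

MEM[0x2b,0x1c,0x2f] = 95 c9 f2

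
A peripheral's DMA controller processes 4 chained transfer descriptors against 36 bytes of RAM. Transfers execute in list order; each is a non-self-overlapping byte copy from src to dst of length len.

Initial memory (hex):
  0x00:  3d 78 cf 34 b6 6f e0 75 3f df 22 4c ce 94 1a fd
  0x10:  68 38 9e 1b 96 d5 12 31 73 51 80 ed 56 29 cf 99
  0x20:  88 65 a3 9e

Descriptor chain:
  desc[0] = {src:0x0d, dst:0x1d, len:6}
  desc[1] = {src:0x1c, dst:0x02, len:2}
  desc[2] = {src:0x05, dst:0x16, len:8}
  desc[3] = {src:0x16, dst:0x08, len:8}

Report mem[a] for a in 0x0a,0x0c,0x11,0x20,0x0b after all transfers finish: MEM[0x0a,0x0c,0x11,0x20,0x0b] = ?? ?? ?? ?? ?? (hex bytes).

MEM[0x0a,0x0c,0x11,0x20,0x0b] = 75 df 38 68 3f

#0 dst[0x1d+6] := {0x94,0x1a,0xfd,0x68,0x38,0x9e}
#1 dst[0x02+2] := {0x56,0x94}
#2 dst[0x16+8] := {0x6f,0xe0,0x75,0x3f,0xdf,0x22,0x4c,0xce}
#3 dst[0x08+8] := {0x6f,0xe0,0x75,0x3f,0xdf,0x22,0x4c,0xce}
query mem[0x0a]=0x75, mem[0x0c]=0xdf, mem[0x11]=0x38, mem[0x20]=0x68, mem[0x0b]=0x3f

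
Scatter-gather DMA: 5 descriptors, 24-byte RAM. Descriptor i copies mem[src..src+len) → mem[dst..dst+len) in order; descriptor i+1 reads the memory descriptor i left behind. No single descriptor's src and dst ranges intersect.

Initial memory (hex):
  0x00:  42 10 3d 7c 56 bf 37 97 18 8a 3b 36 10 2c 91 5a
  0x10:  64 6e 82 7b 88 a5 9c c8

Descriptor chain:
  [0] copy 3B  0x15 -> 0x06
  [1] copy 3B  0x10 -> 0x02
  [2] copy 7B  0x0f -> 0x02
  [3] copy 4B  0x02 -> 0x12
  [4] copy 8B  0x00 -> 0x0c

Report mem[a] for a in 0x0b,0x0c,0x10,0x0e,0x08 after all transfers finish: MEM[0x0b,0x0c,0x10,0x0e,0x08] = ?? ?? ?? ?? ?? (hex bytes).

MEM[0x0b,0x0c,0x10,0x0e,0x08] = 36 42 6e 5a a5

D0: mem[0x06..0x08] <- [a5 9c c8]
D1: mem[0x02..0x04] <- [64 6e 82]
D2: mem[0x02..0x08] <- [5a 64 6e 82 7b 88 a5]
D3: mem[0x12..0x15] <- [5a 64 6e 82]
D4: mem[0x0c..0x13] <- [42 10 5a 64 6e 82 7b 88]
query mem[0x0b]=0x36, mem[0x0c]=0x42, mem[0x10]=0x6e, mem[0x0e]=0x5a, mem[0x08]=0xa5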